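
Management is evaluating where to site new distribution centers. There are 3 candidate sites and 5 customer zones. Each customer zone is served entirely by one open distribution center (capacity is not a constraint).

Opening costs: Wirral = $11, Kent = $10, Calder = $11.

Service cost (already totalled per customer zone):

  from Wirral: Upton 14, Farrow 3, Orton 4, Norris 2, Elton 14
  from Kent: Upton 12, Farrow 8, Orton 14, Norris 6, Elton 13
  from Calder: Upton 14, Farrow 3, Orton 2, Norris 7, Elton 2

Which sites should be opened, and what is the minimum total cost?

For any fixed open set, each customer zone goes to its cheapest open site; total = fixed + service.
{Calder}: Upton→Calder 14, Farrow→Calder 3, Orton→Calder 2, Norris→Calder 7, Elton→Calder 2. Service 28; fixed 11; total 39.
{Wirral, Calder}: service 23 + fixed 22 = 45
{Kent, Calder}: service 25 + fixed 21 = 46
{Wirral, Kent, Calder}: service 21 + fixed 32 = 53
No other subset beats 39.

Open Calder only; minimum total cost 39.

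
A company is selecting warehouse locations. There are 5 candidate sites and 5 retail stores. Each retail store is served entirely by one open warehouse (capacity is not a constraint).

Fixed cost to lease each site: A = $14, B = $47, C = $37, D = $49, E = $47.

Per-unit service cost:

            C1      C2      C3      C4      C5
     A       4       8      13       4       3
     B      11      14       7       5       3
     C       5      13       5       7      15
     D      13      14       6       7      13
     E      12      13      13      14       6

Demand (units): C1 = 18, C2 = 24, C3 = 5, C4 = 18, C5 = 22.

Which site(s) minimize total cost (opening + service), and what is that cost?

For any fixed open set, each retail store goes to its cheapest open site; total = fixed + service.
{A, C}: C1→A 4·18=72, C2→A 8·24=192, C3→C 5·5=25, C4→A 4·18=72, C5→A 3·22=66. Service 427; fixed 51; total 478.
{A}: C1→A 4·18=72, C2→A 8·24=192, C3→A 13·5=65, C4→A 4·18=72, C5→A 3·22=66. Service 467; fixed 14; total 481.
{A, D}: C1→A 4·18=72, C2→A 8·24=192, C3→D 6·5=30, C4→A 4·18=72, C5→A 3·22=66. Service 432; fixed 63; total 495.
{A, B, C, D, E}: C1→A 4·18=72, C2→A 8·24=192, C3→C 5·5=25, C4→A 4·18=72, C5→A 3·22=66. Service 427; fixed 194; total 621.
No other subset beats 478.

Open A and C; minimum total cost 478.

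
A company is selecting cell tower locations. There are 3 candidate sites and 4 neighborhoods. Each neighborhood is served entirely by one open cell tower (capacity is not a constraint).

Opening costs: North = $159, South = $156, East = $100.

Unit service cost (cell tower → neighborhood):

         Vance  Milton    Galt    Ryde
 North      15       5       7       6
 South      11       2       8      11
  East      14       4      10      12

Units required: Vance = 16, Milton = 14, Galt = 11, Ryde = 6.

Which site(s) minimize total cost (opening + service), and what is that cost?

For any fixed open set, each neighborhood goes to its cheapest open site; total = fixed + service.
{South}: Vance→South 11·16=176, Milton→South 2·14=28, Galt→South 8·11=88, Ryde→South 11·6=66. Service 358; fixed 156; total 514.
{East}: service 462 + fixed 100 = 562
{North}: Vance→North 15·16=240, Milton→North 5·14=70, Galt→North 7·11=77, Ryde→North 6·6=36. Service 423; fixed 159; total 582.
{North, South, East}: Vance→South 11·16=176, Milton→South 2·14=28, Galt→North 7·11=77, Ryde→North 6·6=36. Service 317; fixed 415; total 732.
No other subset beats 514.

Open South only; minimum total cost 514.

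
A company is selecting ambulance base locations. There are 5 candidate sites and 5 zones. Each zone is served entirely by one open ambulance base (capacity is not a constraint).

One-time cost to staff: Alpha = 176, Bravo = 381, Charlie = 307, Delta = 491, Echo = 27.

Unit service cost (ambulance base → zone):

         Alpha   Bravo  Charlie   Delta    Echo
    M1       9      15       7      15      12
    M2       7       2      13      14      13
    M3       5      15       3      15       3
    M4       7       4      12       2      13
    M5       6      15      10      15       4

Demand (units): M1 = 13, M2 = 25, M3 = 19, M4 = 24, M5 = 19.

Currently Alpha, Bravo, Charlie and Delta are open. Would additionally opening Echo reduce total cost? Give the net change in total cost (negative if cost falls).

Current service cost with {Alpha, Bravo, Charlie, Delta}: 360.
Adding Echo: each zone re-picks its cheapest; new service cost 322, saving 38.
Extra fixed cost: 27. Net change = 27 − 38 = -11.
(Totals: 1715 → 1704.)

Yes — net change −11 (cost falls by 11).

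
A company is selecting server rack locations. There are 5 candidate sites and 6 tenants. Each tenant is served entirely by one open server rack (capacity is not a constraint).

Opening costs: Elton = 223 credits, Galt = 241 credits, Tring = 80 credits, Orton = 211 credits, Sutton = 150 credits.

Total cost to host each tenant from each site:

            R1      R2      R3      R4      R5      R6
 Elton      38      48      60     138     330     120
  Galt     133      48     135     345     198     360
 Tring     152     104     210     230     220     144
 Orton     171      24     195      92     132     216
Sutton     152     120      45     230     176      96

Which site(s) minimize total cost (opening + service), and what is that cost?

For any fixed open set, each tenant goes to its cheapest open site; total = fixed + service.
{Elton, Orton}: R1→Elton 38, R2→Orton 24, R3→Elton 60, R4→Orton 92, R5→Orton 132, R6→Elton 120. Service 466; fixed 434; total 900.
{Orton, Sutton}: service 541 + fixed 361 = 902
{Elton, Sutton}: R1→Elton 38, R2→Elton 48, R3→Sutton 45, R4→Elton 138, R5→Sutton 176, R6→Sutton 96. Service 541; fixed 373; total 914.
{Elton, Galt, Tring, Orton, Sutton}: service 427 + fixed 905 = 1332
No other subset beats 900.

Open Elton and Orton; minimum total cost 900.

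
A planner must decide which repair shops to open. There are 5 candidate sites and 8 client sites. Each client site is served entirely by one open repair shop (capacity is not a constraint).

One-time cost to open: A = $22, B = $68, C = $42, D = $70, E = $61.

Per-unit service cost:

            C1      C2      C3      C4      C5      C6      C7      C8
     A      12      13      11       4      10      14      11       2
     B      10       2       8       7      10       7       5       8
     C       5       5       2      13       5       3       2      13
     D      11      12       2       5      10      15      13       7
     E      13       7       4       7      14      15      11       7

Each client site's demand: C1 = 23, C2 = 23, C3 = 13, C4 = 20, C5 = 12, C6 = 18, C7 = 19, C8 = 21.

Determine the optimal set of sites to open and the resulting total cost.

Open A, B and C; minimum total cost 593.

For any fixed open set, each client site goes to its cheapest open site; total = fixed + service.
{A, B, C}: C1→C 5·23=115, C2→B 2·23=46, C3→C 2·13=26, C4→A 4·20=80, C5→C 5·12=60, C6→C 3·18=54, C7→C 2·19=38, C8→A 2·21=42. Service 461; fixed 132; total 593.
{A, C}: service 530 + fixed 64 = 594
{A, B, C, E}: service 461 + fixed 193 = 654
{A, B, C, D, E}: service 461 + fixed 263 = 724
No other subset beats 593.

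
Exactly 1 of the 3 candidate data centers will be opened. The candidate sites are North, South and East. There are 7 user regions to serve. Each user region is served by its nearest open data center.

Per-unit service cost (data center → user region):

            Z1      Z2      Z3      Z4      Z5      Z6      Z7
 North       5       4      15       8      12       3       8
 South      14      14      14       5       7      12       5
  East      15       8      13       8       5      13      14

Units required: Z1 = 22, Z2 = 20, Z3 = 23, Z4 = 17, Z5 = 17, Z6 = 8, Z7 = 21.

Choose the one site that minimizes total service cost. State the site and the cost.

Choose North only; total service cost 1067.

With exactly 1 open, each user region uses its cheapest among the chosen.
{North}: Z1→North 5·22=110, Z2→North 4·20=80, Z3→North 15·23=345, Z4→North 8·17=136, Z5→North 12·17=204, Z6→North 3·8=24, Z7→North 8·21=168. Service cost 1067.
{South}: service cost 1315
{East}: service cost 1408
Among all 3 size-1 choices, {North} is lowest.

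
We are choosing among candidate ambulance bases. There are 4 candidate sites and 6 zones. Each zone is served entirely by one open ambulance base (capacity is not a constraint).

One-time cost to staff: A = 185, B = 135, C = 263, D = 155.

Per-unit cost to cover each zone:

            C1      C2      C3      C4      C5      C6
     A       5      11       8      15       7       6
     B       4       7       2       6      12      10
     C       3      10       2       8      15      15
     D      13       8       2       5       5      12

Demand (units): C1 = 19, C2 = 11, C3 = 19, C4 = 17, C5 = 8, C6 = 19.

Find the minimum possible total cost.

Minimum total cost: 714

For any fixed open set, each zone goes to its cheapest open site; total = fixed + service.
{B}: C1→B 4·19=76, C2→B 7·11=77, C3→B 2·19=38, C4→B 6·17=102, C5→B 12·8=96, C6→B 10·19=190. Service 579; fixed 135; total 714.
{A, B}: C1→B 4·19=76, C2→B 7·11=77, C3→B 2·19=38, C4→B 6·17=102, C5→A 7·8=56, C6→A 6·19=114. Service 463; fixed 320; total 783.
{B, D}: service 506 + fixed 290 = 796
{A, B, C, D}: service 411 + fixed 738 = 1149
(All 15 nonempty subsets were checked; B only is lowest.)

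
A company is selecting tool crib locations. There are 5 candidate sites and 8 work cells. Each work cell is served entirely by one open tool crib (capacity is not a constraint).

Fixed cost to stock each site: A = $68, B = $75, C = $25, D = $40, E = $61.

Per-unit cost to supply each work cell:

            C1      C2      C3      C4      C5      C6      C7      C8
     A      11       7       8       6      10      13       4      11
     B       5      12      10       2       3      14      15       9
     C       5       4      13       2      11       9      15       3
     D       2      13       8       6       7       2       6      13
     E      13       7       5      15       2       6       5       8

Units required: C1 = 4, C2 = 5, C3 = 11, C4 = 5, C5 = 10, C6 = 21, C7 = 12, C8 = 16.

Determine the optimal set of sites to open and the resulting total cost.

Open C, D and E; minimum total cost 389.

For any fixed open set, each work cell goes to its cheapest open site; total = fixed + service.
{C, D, E}: C1→D 2·4=8, C2→C 4·5=20, C3→E 5·11=55, C4→C 2·5=10, C5→E 2·10=20, C6→D 2·21=42, C7→E 5·12=60, C8→C 3·16=48. Service 263; fixed 126; total 389.
{C, D}: C1→D 2·4=8, C2→C 4·5=20, C3→D 8·11=88, C4→C 2·5=10, C5→D 7·10=70, C6→D 2·21=42, C7→D 6·12=72, C8→C 3·16=48. Service 358; fixed 65; total 423.
{A, C, D, E}: service 251 + fixed 194 = 445
{A, B, C, D, E}: service 251 + fixed 269 = 520
No other subset beats 389.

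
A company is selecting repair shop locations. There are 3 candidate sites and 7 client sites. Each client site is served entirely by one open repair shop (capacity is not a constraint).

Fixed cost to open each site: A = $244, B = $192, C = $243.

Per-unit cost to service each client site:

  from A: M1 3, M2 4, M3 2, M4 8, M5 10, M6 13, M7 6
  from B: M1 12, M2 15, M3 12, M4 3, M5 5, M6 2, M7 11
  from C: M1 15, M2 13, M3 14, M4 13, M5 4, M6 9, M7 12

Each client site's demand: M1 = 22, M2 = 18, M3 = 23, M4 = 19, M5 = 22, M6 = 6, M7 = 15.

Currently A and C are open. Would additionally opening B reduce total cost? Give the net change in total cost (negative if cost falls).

Current service cost with {A, C}: 568.
Adding B: each client site re-picks its cheapest; new service cost 431, saving 137.
Extra fixed cost: 192. Net change = 192 − 137 = 55.
(Totals: 1055 → 1110.)

No — net change +55 (cost rises by 55).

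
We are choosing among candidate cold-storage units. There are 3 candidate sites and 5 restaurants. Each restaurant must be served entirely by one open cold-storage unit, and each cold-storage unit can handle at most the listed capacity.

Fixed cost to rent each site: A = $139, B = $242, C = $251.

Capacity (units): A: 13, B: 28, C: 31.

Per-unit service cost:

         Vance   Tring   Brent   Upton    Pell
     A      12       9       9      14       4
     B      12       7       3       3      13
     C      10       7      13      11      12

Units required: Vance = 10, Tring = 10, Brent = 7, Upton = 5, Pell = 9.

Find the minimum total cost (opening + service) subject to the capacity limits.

Open {A, C}: Vance→C 10·10=100, Tring→C 7·10=70, Brent→A 9·7=63, Upton→A 14·5=70, Pell→C 12·9=108.
Loads: A carries 12/13, C carries 29/31. Service 411; fixed 390; total 801.
Next best feasible plan costs 807.

Minimum total cost: 801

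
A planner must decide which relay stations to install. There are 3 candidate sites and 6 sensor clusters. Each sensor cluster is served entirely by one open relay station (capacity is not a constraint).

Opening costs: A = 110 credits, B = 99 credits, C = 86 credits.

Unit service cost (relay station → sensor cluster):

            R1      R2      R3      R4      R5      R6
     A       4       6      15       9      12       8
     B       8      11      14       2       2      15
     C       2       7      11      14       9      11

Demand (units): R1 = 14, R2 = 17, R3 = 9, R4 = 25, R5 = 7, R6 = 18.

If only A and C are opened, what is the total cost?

Each sensor cluster is assigned to its cheapest site among the open ones.
{A, C}: R1→C 2·14=28, R2→A 6·17=102, R3→C 11·9=99, R4→A 9·25=225, R5→C 9·7=63, R6→A 8·18=144. Service 661; fixed 196; total 857.

Total cost: 857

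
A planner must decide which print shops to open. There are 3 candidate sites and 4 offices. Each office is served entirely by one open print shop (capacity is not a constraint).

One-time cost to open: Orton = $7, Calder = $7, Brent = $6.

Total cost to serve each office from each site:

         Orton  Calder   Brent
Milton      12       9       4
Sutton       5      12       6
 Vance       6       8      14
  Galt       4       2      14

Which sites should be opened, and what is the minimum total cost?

For any fixed open set, each office goes to its cheapest open site; total = fixed + service.
{Orton, Brent}: Milton→Brent 4, Sutton→Orton 5, Vance→Orton 6, Galt→Orton 4. Service 19; fixed 13; total 32.
{Calder, Brent}: service 20 + fixed 13 = 33
{Orton}: Milton→Orton 12, Sutton→Orton 5, Vance→Orton 6, Galt→Orton 4. Service 27; fixed 7; total 34.
{Orton, Calder, Brent}: Milton→Brent 4, Sutton→Orton 5, Vance→Orton 6, Galt→Calder 2. Service 17; fixed 20; total 37.
No other subset beats 32.

Open Orton and Brent; minimum total cost 32.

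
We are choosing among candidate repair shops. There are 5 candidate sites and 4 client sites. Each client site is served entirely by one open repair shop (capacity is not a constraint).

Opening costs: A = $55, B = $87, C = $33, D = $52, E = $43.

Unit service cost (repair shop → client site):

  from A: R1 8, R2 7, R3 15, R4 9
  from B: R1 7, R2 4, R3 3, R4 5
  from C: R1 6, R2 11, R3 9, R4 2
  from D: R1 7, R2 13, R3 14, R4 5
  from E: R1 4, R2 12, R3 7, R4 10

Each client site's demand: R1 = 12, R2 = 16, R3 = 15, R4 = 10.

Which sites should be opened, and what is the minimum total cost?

Open B and C; minimum total cost 321.

For any fixed open set, each client site goes to its cheapest open site; total = fixed + service.
{B, C}: R1→C 6·12=72, R2→B 4·16=64, R3→B 3·15=45, R4→C 2·10=20. Service 201; fixed 120; total 321.
{B}: service 243 + fixed 87 = 330
{B, E}: R1→E 4·12=48, R2→B 4·16=64, R3→B 3·15=45, R4→B 5·10=50. Service 207; fixed 130; total 337.
{A, B, C, D, E}: R1→E 4·12=48, R2→B 4·16=64, R3→B 3·15=45, R4→C 2·10=20. Service 177; fixed 270; total 447.
No other subset beats 321.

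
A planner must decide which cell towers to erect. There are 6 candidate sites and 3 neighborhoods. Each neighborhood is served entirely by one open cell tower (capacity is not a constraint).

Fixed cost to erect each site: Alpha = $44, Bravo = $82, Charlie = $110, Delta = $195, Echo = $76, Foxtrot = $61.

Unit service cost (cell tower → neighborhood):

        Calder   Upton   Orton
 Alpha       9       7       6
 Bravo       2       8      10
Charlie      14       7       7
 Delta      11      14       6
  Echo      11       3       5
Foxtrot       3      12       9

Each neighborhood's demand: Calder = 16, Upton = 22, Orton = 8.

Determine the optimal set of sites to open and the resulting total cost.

For any fixed open set, each neighborhood goes to its cheapest open site; total = fixed + service.
{Echo, Foxtrot}: Calder→Foxtrot 3·16=48, Upton→Echo 3·22=66, Orton→Echo 5·8=40. Service 154; fixed 137; total 291.
{Bravo, Echo}: service 138 + fixed 158 = 296
{Alpha, Echo, Foxtrot}: Calder→Foxtrot 3·16=48, Upton→Echo 3·22=66, Orton→Echo 5·8=40. Service 154; fixed 181; total 335.
{Alpha, Bravo, Charlie, Delta, Echo, Foxtrot}: service 138 + fixed 568 = 706
No other subset beats 291.

Open Echo and Foxtrot; minimum total cost 291.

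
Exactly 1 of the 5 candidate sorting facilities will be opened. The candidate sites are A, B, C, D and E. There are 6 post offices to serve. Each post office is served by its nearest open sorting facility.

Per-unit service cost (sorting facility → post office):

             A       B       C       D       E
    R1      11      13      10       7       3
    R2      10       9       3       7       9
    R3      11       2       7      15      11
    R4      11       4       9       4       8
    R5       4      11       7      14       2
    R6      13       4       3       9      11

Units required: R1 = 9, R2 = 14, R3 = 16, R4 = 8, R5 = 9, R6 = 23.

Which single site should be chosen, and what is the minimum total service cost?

Choose C only; total service cost 448.

With exactly 1 open, each post office uses its cheapest among the chosen.
{C}: R1→C 10·9=90, R2→C 3·14=42, R3→C 7·16=112, R4→C 9·8=72, R5→C 7·9=63, R6→C 3·23=69. Service cost 448.
{B}: service cost 498
{E}: service cost 664
Among all 5 size-1 choices, {C} is lowest.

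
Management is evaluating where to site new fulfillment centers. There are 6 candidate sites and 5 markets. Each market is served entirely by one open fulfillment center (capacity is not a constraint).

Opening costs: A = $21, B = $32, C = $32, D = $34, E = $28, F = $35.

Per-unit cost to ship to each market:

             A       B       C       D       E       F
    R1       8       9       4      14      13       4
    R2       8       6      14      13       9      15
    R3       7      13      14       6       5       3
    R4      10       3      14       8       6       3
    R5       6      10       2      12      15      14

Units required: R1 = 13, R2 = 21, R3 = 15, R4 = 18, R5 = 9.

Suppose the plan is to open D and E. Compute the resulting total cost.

Each market is assigned to its cheapest site among the open ones.
{D, E}: R1→E 13·13=169, R2→E 9·21=189, R3→E 5·15=75, R4→E 6·18=108, R5→D 12·9=108. Service 649; fixed 62; total 711.

Total cost: 711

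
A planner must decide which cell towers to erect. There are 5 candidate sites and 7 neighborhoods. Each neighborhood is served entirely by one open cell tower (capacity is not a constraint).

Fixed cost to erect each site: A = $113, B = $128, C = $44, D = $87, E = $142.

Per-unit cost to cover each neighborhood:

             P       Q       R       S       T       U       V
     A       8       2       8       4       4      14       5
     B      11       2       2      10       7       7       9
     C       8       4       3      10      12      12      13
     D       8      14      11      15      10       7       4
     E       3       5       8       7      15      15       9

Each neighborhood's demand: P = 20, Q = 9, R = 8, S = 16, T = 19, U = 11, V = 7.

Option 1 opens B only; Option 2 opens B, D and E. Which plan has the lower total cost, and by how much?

Option 2 is cheaper by 14.

Option 1: {B}: P→B 11·20=220, Q→B 2·9=18, R→B 2·8=16, S→B 10·16=160, T→B 7·19=133, U→B 7·11=77, V→B 9·7=63. Service 687; fixed 128; total 815.
Option 2: {B, D, E}: P→E 3·20=60, Q→B 2·9=18, R→B 2·8=16, S→E 7·16=112, T→B 7·19=133, U→B 7·11=77, V→D 4·7=28. Service 444; fixed 357; total 801.
Difference: |815 − 801| = 14.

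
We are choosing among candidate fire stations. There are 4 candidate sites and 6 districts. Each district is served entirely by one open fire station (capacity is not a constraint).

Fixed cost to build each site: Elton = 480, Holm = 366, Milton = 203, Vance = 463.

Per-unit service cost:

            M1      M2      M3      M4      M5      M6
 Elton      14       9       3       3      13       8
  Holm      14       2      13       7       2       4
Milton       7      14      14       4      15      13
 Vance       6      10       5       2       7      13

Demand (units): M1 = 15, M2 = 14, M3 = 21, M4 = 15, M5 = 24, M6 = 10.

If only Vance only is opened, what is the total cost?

Total cost: 1126

Each district is assigned to its cheapest site among the open ones.
{Vance}: M1→Vance 6·15=90, M2→Vance 10·14=140, M3→Vance 5·21=105, M4→Vance 2·15=30, M5→Vance 7·24=168, M6→Vance 13·10=130. Service 663; fixed 463; total 1126.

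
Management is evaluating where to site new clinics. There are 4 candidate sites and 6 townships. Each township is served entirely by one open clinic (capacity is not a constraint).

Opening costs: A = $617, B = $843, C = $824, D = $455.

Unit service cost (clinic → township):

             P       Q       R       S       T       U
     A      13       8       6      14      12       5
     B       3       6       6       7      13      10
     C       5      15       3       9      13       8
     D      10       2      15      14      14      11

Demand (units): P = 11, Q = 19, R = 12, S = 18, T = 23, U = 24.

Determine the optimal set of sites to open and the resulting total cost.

For any fixed open set, each township goes to its cheapest open site; total = fixed + service.
{D}: P→D 10·11=110, Q→D 2·19=38, R→D 15·12=180, S→D 14·18=252, T→D 14·23=322, U→D 11·24=264. Service 1166; fixed 455; total 1621.
{A}: service 1015 + fixed 617 = 1632
{B}: service 884 + fixed 843 = 1727
{A, B, C, D}: service 629 + fixed 2739 = 3368
(All 15 nonempty subsets were checked; D only is lowest.)

Open D only; minimum total cost 1621.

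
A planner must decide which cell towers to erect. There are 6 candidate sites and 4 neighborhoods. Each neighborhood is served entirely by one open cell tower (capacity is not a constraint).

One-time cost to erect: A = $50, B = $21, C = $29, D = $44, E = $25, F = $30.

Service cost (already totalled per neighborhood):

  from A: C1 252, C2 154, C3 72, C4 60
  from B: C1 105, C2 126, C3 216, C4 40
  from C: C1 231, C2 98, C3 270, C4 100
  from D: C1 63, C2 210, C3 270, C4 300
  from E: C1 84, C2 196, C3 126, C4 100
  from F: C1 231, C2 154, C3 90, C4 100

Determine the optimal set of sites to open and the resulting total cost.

Open B and F; minimum total cost 412.

For any fixed open set, each neighborhood goes to its cheapest open site; total = fixed + service.
{B, F}: C1→B 105, C2→B 126, C3→F 90, C4→B 40. Service 361; fixed 51; total 412.
{B, C, F}: service 333 + fixed 80 = 413
{A, B}: service 343 + fixed 71 = 414
{A, B, C, D, E, F}: service 273 + fixed 199 = 472
No other subset beats 412.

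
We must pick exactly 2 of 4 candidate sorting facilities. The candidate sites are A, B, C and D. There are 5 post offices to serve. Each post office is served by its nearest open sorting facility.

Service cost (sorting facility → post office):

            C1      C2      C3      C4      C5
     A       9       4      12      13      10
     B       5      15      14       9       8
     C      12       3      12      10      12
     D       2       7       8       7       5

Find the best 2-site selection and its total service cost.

With exactly 2 open, each post office uses its cheapest among the chosen.
{C, D}: C1→D 2, C2→C 3, C3→D 8, C4→D 7, C5→D 5. Service cost 25.
{A, D}: service cost 26
{B, D}: service cost 29
Among all 6 size-2 choices, {C, D} is lowest.

Choose C and D; total service cost 25.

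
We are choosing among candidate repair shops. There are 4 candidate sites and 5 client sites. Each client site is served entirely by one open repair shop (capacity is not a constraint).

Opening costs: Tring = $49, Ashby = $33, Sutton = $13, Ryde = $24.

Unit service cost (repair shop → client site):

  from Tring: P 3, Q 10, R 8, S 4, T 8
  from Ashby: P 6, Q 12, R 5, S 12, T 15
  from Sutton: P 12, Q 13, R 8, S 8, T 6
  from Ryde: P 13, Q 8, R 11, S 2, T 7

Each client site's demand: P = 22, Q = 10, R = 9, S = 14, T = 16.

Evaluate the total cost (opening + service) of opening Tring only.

Total cost: 471

Each client site is assigned to its cheapest site among the open ones.
{Tring}: P→Tring 3·22=66, Q→Tring 10·10=100, R→Tring 8·9=72, S→Tring 4·14=56, T→Tring 8·16=128. Service 422; fixed 49; total 471.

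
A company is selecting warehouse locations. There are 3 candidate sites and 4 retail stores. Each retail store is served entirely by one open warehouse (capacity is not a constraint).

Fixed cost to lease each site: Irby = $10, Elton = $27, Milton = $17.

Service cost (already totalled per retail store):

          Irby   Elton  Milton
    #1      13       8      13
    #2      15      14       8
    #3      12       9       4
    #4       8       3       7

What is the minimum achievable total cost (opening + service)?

For any fixed open set, each retail store goes to its cheapest open site; total = fixed + service.
{Milton}: #1→Milton 13, #2→Milton 8, #3→Milton 4, #4→Milton 7. Service 32; fixed 17; total 49.
{Irby}: service 48 + fixed 10 = 58
{Irby, Milton}: #1→Irby 13, #2→Milton 8, #3→Milton 4, #4→Milton 7. Service 32; fixed 27; total 59.
{Irby, Elton, Milton}: service 23 + fixed 54 = 77
No other subset beats 49.

Minimum total cost: 49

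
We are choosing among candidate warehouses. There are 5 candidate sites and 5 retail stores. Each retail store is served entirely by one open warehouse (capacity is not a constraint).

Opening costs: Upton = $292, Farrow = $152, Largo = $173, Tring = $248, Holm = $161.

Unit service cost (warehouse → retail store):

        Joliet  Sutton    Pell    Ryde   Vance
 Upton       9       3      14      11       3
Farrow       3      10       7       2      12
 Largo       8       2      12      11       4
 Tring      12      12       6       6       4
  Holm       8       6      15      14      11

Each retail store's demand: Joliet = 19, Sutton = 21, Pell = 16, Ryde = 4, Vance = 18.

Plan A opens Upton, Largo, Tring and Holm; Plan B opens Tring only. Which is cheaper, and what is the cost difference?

Plan B is cheaper by 322.

Plan A: {Upton, Largo, Tring, Holm}: Joliet→Largo 8·19=152, Sutton→Largo 2·21=42, Pell→Tring 6·16=96, Ryde→Tring 6·4=24, Vance→Upton 3·18=54. Service 368; fixed 874; total 1242.
Plan B: {Tring}: Joliet→Tring 12·19=228, Sutton→Tring 12·21=252, Pell→Tring 6·16=96, Ryde→Tring 6·4=24, Vance→Tring 4·18=72. Service 672; fixed 248; total 920.
Difference: |1242 − 920| = 322.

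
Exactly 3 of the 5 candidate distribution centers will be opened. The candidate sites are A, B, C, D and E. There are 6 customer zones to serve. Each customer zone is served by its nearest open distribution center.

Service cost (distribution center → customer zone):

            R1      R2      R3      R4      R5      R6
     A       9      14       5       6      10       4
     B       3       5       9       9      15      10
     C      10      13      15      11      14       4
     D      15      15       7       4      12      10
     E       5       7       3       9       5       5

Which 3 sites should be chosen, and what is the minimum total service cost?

With exactly 3 open, each customer zone uses its cheapest among the chosen.
{B, D, E}: R1→B 3, R2→B 5, R3→E 3, R4→D 4, R5→E 5, R6→E 5. Service cost 25.
{A, B, E}: service cost 26
{A, D, E}: service cost 28
Among all 10 size-3 choices, {B, D, E} is lowest.

Choose B, D and E; total service cost 25.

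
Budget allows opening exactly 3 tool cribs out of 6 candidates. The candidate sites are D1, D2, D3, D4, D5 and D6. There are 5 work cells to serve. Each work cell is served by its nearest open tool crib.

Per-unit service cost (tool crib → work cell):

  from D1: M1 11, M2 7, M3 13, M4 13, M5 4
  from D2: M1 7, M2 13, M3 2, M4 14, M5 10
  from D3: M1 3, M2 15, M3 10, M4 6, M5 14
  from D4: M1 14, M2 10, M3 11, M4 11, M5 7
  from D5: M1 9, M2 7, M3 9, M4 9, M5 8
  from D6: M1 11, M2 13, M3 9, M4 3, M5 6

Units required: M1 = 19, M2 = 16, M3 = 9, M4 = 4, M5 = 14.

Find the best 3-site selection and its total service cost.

With exactly 3 open, each work cell uses its cheapest among the chosen.
{D1, D2, D3}: M1→D3 3·19=57, M2→D1 7·16=112, M3→D2 2·9=18, M4→D3 6·4=24, M5→D1 4·14=56. Service cost 267.
{D1, D3, D6}: service cost 318
{D2, D3, D5}: service cost 323
Among all 20 size-3 choices, {D1, D2, D3} is lowest.

Choose D1, D2 and D3; total service cost 267.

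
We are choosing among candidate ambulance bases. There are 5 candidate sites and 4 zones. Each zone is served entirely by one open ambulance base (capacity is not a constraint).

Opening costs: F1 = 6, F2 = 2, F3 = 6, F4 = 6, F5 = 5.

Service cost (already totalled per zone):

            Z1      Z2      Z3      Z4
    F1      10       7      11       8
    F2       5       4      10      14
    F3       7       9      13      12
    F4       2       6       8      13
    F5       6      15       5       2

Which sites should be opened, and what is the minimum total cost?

For any fixed open set, each zone goes to its cheapest open site; total = fixed + service.
{F2, F5}: Z1→F2 5, Z2→F2 4, Z3→F5 5, Z4→F5 2. Service 16; fixed 7; total 23.
{F2, F4, F5}: Z1→F4 2, Z2→F2 4, Z3→F5 5, Z4→F5 2. Service 13; fixed 13; total 26.
{F4, F5}: Z1→F4 2, Z2→F4 6, Z3→F5 5, Z4→F5 2. Service 15; fixed 11; total 26.
{F1, F2, F3, F4, F5}: Z1→F4 2, Z2→F2 4, Z3→F5 5, Z4→F5 2. Service 13; fixed 25; total 38.
No other subset beats 23.

Open F2 and F5; minimum total cost 23.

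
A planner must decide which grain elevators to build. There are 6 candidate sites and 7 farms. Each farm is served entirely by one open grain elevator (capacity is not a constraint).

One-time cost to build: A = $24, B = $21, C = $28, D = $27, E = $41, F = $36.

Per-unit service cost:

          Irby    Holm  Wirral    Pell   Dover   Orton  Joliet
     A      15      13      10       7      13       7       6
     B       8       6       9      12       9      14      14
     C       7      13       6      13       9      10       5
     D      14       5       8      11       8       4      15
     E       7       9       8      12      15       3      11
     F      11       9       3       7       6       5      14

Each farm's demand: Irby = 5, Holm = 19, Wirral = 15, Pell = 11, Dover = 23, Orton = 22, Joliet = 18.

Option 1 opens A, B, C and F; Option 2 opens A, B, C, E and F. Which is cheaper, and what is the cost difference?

Option 2 is cheaper by 3.

Option 1: {A, B, C, F}: Irby→C 7·5=35, Holm→B 6·19=114, Wirral→F 3·15=45, Pell→A 7·11=77, Dover→F 6·23=138, Orton→F 5·22=110, Joliet→C 5·18=90. Service 609; fixed 109; total 718.
Option 2: {A, B, C, E, F}: Irby→C 7·5=35, Holm→B 6·19=114, Wirral→F 3·15=45, Pell→A 7·11=77, Dover→F 6·23=138, Orton→E 3·22=66, Joliet→C 5·18=90. Service 565; fixed 150; total 715.
Difference: |718 − 715| = 3.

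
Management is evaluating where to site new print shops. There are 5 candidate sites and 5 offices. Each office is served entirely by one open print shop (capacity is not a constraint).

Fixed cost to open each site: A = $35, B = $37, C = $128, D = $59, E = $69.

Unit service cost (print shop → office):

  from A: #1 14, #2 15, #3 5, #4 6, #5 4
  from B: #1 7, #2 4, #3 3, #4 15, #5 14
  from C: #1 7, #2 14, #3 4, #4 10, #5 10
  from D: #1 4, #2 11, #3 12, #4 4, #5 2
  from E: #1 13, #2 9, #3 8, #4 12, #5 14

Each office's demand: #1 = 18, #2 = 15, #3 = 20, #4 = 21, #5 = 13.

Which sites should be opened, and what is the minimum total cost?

For any fixed open set, each office goes to its cheapest open site; total = fixed + service.
{B, D}: #1→D 4·18=72, #2→B 4·15=60, #3→B 3·20=60, #4→D 4·21=84, #5→D 2·13=26. Service 302; fixed 96; total 398.
{A, B, D}: service 302 + fixed 131 = 433
{B, D, E}: #1→D 4·18=72, #2→B 4·15=60, #3→B 3·20=60, #4→D 4·21=84, #5→D 2·13=26. Service 302; fixed 165; total 467.
{A, B, C, D, E}: #1→D 4·18=72, #2→B 4·15=60, #3→B 3·20=60, #4→D 4·21=84, #5→D 2·13=26. Service 302; fixed 328; total 630.
No other subset beats 398.

Open B and D; minimum total cost 398.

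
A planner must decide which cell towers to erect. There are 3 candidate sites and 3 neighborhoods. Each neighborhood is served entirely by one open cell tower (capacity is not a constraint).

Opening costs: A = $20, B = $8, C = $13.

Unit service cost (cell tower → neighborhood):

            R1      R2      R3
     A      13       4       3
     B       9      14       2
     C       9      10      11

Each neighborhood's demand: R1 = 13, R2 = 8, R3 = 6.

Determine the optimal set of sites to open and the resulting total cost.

Open A and B; minimum total cost 189.

For any fixed open set, each neighborhood goes to its cheapest open site; total = fixed + service.
{A, B}: R1→B 9·13=117, R2→A 4·8=32, R3→B 2·6=12. Service 161; fixed 28; total 189.
{A, C}: service 167 + fixed 33 = 200
{A, B, C}: service 161 + fixed 41 = 202
{B}: R1→B 9·13=117, R2→B 14·8=112, R3→B 2·6=12. Service 241; fixed 8; total 249.
(All 7 nonempty subsets were checked; A and B is lowest.)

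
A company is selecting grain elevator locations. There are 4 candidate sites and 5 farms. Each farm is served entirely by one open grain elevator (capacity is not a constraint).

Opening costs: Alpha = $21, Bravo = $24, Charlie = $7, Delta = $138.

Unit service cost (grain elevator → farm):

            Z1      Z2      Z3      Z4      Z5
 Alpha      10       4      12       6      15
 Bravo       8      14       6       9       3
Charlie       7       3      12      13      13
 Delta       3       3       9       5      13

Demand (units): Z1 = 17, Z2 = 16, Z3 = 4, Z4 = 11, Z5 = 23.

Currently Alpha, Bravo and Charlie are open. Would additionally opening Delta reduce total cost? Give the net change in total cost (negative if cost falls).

No — net change +59 (cost rises by 59).

Current service cost with {Alpha, Bravo, Charlie}: 326.
Adding Delta: each farm re-picks its cheapest; new service cost 247, saving 79.
Extra fixed cost: 138. Net change = 138 − 79 = 59.
(Totals: 378 → 437.)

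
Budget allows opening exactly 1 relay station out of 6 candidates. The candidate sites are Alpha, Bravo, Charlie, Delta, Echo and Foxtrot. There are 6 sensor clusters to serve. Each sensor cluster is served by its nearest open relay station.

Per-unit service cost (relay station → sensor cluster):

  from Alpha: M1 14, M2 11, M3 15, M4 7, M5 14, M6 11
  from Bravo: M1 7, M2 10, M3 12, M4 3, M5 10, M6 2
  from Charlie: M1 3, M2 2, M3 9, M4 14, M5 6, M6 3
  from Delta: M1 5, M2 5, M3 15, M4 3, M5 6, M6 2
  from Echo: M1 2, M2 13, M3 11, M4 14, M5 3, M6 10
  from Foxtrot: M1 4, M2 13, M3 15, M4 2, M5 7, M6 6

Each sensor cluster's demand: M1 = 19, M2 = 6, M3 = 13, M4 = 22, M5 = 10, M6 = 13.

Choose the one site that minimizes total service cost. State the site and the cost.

Choose Delta only; total service cost 472.

With exactly 1 open, each sensor cluster uses its cheapest among the chosen.
{Delta}: M1→Delta 5·19=95, M2→Delta 5·6=30, M3→Delta 15·13=195, M4→Delta 3·22=66, M5→Delta 6·10=60, M6→Delta 2·13=26. Service cost 472.
{Bravo}: service cost 541
{Foxtrot}: service cost 541
Among all 6 size-1 choices, {Delta} is lowest.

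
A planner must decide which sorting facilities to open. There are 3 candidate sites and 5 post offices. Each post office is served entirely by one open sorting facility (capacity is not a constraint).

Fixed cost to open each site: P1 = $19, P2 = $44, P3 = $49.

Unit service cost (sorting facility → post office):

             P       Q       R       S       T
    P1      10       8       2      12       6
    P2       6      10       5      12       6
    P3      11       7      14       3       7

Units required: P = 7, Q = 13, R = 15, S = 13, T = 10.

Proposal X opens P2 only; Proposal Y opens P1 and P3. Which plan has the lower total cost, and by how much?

Proposal X: {P2}: P→P2 6·7=42, Q→P2 10·13=130, R→P2 5·15=75, S→P2 12·13=156, T→P2 6·10=60. Service 463; fixed 44; total 507.
Proposal Y: {P1, P3}: P→P1 10·7=70, Q→P3 7·13=91, R→P1 2·15=30, S→P3 3·13=39, T→P1 6·10=60. Service 290; fixed 68; total 358.
Difference: |507 − 358| = 149.

Proposal Y is cheaper by 149.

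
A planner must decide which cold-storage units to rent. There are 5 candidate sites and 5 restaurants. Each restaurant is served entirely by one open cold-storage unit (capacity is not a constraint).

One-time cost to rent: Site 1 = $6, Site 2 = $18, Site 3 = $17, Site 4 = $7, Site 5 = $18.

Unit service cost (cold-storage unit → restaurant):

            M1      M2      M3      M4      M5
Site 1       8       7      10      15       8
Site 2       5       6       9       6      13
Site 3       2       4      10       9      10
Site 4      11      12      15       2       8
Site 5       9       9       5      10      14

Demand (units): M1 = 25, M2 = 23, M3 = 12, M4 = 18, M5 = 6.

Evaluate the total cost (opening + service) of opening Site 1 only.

Total cost: 805

Each restaurant is assigned to its cheapest site among the open ones.
{Site 1}: M1→Site 1 8·25=200, M2→Site 1 7·23=161, M3→Site 1 10·12=120, M4→Site 1 15·18=270, M5→Site 1 8·6=48. Service 799; fixed 6; total 805.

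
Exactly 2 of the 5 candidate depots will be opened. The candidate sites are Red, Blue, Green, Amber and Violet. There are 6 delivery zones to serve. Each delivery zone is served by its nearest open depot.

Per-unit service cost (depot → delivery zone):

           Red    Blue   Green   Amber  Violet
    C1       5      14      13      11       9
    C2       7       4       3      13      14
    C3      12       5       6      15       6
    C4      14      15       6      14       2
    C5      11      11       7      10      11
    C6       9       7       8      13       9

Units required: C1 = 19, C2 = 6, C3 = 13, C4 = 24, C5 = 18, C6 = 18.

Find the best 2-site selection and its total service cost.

With exactly 2 open, each delivery zone uses its cheapest among the chosen.
{Green, Violet}: C1→Violet 9·19=171, C2→Green 3·6=18, C3→Green 6·13=78, C4→Violet 2·24=48, C5→Green 7·18=126, C6→Green 8·18=144. Service cost 585.
{Red, Green}: service cost 605
{Red, Violet}: service cost 623
Among all 10 size-2 choices, {Green, Violet} is lowest.

Choose Green and Violet; total service cost 585.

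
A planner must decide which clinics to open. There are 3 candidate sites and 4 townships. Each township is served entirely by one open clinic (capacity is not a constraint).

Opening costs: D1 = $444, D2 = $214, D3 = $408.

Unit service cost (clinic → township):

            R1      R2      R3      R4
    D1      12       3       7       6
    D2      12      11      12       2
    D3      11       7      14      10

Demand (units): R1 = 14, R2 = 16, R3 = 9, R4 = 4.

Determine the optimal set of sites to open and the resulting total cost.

For any fixed open set, each township goes to its cheapest open site; total = fixed + service.
{D2}: R1→D2 12·14=168, R2→D2 11·16=176, R3→D2 12·9=108, R4→D2 2·4=8. Service 460; fixed 214; total 674.
{D1}: service 303 + fixed 444 = 747
{D3}: service 432 + fixed 408 = 840
{D1, D2, D3}: service 273 + fixed 1066 = 1339
No other subset beats 674.

Open D2 only; minimum total cost 674.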